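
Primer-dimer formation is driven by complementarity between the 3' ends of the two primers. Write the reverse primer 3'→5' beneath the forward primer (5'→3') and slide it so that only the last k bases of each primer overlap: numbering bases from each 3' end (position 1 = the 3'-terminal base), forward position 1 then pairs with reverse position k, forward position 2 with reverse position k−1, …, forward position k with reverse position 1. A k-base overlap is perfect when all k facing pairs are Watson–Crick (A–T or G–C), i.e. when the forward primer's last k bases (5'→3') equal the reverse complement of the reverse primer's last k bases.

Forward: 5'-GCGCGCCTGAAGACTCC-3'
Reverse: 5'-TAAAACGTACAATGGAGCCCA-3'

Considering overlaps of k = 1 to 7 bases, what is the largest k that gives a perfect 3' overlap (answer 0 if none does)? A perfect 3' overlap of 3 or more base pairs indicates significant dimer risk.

Longest perfect overlap: 0 complementary base pairs; below the dimer-risk threshold (threshold 3).

Last 7 bases (5'→3') — forward …AGACTCC, reverse …GAGCCCA.
Reverse complement of the reverse primer's last 7 bases: TGGGCTC; its first k bases are the reverse complement of the reverse primer's last k bases, so a perfect k-base overlap needs the forward primer's last k bases to equal them.
Comparing (forward last k vs required): k=1: C vs T ✗; k=2: CC vs TG ✗; k=3: TCC vs TGG ✗; k=4: CTCC vs TGGG ✗; k=5: ACTCC vs TGGGC ✗; k=6: GACTCC vs TGGGCT ✗; k=7: AGACTCC vs TGGGCTC ✗.
No overlap length from 1 to 7 is perfect, so the longest perfect 3' overlap is 0.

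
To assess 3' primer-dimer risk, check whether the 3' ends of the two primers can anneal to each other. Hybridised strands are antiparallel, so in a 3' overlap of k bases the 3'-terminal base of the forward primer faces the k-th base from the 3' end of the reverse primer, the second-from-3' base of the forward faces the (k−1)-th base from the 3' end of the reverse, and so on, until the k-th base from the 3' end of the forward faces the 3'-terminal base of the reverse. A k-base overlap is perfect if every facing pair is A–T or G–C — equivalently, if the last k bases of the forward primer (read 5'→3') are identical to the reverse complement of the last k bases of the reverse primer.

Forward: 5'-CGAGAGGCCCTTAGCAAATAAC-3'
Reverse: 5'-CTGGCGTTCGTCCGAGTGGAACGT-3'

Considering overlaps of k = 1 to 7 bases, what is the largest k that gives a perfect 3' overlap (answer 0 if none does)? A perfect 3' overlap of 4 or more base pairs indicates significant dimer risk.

Last 7 bases (5'→3') — forward …AAATAAC, reverse …GGAACGT.
Reverse complement of the reverse primer's last 7 bases: ACGTTCC; its first k bases are the reverse complement of the reverse primer's last k bases, so a perfect k-base overlap needs the forward primer's last k bases to equal them.
Comparing (forward last k vs required): k=1: C vs A ✗; k=2: AC vs AC ✓; k=3: AAC vs ACG ✗; k=4: TAAC vs ACGT ✗; k=5: ATAAC vs ACGTT ✗; k=6: AATAAC vs ACGTTC ✗; k=7: AAATAAC vs ACGTTCC ✗.
Only k = 2 is perfect, so the longest perfect 3' overlap is 2.

Longest perfect overlap: 2 complementary base pairs; below the dimer-risk threshold (threshold 4).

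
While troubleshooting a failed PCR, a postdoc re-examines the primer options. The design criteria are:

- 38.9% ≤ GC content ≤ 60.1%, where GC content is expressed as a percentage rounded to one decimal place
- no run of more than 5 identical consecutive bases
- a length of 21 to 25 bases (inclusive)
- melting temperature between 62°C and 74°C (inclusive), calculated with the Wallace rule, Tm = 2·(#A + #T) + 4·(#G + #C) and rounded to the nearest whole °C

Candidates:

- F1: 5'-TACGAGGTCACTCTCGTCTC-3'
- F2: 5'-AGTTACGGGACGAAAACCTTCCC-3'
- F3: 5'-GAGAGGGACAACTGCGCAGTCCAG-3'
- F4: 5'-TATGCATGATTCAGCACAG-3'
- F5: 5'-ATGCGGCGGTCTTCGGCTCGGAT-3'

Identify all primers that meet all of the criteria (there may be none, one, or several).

F1 (20 nt, A=3 T=6 G=4 C=7): GC 11/20 = 55.0% ✓; longest run = 2 ✓; length 20, outside 21–25 ✗; Tm = 2·9 + 4·11 = 62°C ✓ — fails.
F2 (23 nt, A=7 T=4 G=5 C=7): GC 12/23 = 52.2% ✓; longest run = 4 ✓; length 23 ✓; Tm = 2·11 + 4·12 = 70°C ✓ — passes.
F3 (24 nt, A=7 T=2 G=9 C=6): GC 15/24 = 62.5%, outside 38.9–60.1% ✗; longest run = 3 ✓; length 24 ✓; Tm = 2·9 + 4·15 = 78°C, outside 62–74°C ✗ — fails.
F4 (19 nt, A=6 T=5 G=4 C=4): GC 8/19 = 42.1% ✓; longest run = 2 ✓; length 19, outside 21–25 ✗; Tm = 2·11 + 4·8 = 54°C, outside 62–74°C ✗ — fails.
F5 (23 nt, A=2 T=6 G=9 C=6): GC 15/23 = 65.2%, outside 38.9–60.1% ✗; longest run = 2 ✓; length 23 ✓; Tm = 2·8 + 4·15 = 76°C, outside 62–74°C ✗ — fails.

F2 only.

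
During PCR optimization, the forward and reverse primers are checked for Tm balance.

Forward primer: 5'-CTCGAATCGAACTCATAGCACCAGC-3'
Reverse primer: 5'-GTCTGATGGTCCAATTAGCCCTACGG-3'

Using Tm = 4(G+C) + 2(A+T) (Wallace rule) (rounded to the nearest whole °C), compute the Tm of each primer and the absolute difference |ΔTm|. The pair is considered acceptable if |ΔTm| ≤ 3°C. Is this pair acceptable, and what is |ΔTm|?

Forward: A=8 T=4 G=4 C=9 → Tm = 2·12 + 4·13 = 76°C.
Reverse: A=5 T=7 G=7 C=7 → Tm = 2·12 + 4·14 = 80°C.
|ΔTm| = |76 − 80| = 4°C, > 3°C.

|ΔTm| = 4°C; the pair is not acceptable.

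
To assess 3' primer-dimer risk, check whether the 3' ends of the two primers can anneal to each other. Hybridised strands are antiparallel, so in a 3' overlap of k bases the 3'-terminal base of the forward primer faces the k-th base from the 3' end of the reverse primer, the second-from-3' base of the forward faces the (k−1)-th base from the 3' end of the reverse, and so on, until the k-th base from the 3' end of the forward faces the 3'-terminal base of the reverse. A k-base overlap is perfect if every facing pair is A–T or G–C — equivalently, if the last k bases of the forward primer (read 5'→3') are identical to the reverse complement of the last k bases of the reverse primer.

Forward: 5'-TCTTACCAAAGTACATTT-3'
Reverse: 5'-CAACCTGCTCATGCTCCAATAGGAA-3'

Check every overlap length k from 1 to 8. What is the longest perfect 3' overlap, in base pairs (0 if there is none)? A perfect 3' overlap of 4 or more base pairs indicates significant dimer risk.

Last 8 bases (5'→3') — forward …GTACATTT, reverse …AATAGGAA.
Reverse complement of the reverse primer's last 8 bases: TTCCTATT; its first k bases are the reverse complement of the reverse primer's last k bases, so a perfect k-base overlap needs the forward primer's last k bases to equal them.
Comparing (forward last k vs required): k=1: T vs T ✓; k=2: TT vs TT ✓; k=3: TTT vs TTC ✗; k=4: ATTT vs TTCC ✗; k=5: CATTT vs TTCCT ✗; k=6: ACATTT vs TTCCTA ✗; k=7: TACATTT vs TTCCTAT ✗; k=8: GTACATTT vs TTCCTATT ✗.
Perfect overlaps at k = 1, 2; the largest is 2.

Longest perfect overlap: 2 complementary base pairs; below the dimer-risk threshold (threshold 4).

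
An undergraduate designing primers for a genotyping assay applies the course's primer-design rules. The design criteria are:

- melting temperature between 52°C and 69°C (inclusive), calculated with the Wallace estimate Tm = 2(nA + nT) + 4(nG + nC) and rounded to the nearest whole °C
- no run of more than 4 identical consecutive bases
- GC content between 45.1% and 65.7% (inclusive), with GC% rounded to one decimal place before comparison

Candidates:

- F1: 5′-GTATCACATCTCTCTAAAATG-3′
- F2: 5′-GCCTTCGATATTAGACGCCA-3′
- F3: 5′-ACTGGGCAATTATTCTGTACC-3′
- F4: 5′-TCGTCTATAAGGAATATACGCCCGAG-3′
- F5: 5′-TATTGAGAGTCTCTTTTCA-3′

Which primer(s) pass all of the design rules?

F1 (21 nt, A=7 T=7 G=2 C=5): Tm = 2·14 + 4·7 = 56°C ✓; longest run = 4 ✓; GC 7/21 = 33.3%, outside 45.1–65.7% ✗ — fails.
F2 (20 nt, A=5 T=5 G=4 C=6): Tm = 2·10 + 4·10 = 60°C ✓; longest run = 2 ✓; GC 10/20 = 50.0% ✓ — passes.
F3 (21 nt, A=5 T=7 G=4 C=5): Tm = 2·12 + 4·9 = 60°C ✓; longest run = 3 ✓; GC 9/21 = 42.9%, outside 45.1–65.7% ✗ — fails.
F4 (26 nt, A=8 T=6 G=6 C=6): Tm = 2·14 + 4·12 = 76°C, outside 52–69°C ✗; longest run = 3 ✓; GC 12/26 = 46.2% ✓ — fails.
F5 (19 nt, A=4 T=9 G=3 C=3): Tm = 2·13 + 4·6 = 50°C, outside 52–69°C ✗; longest run = 4 ✓; GC 6/19 = 31.6%, outside 45.1–65.7% ✗ — fails.

F2 only.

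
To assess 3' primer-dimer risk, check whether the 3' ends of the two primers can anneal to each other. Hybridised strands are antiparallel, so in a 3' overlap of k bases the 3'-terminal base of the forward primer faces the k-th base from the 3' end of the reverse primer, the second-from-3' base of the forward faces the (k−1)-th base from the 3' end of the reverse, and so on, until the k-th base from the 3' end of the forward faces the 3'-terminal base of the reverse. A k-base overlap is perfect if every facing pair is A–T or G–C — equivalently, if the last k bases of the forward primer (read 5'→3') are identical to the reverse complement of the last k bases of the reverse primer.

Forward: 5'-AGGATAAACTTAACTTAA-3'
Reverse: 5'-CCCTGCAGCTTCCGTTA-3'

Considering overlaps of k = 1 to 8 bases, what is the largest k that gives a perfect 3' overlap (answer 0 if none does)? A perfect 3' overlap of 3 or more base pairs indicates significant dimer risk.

Last 8 bases (5'→3') — forward …TAACTTAA, reverse …TTCCGTTA.
Reverse complement of the reverse primer's last 8 bases: TAACGGAA; its first k bases are the reverse complement of the reverse primer's last k bases, so a perfect k-base overlap needs the forward primer's last k bases to equal them.
Comparing (forward last k vs required): k=1: A vs T ✗; k=2: AA vs TA ✗; k=3: TAA vs TAA ✓; k=4: TTAA vs TAAC ✗; k=5: CTTAA vs TAACG ✗; k=6: ACTTAA vs TAACGG ✗; k=7: AACTTAA vs TAACGGA ✗; k=8: TAACTTAA vs TAACGGAA ✗.
Only k = 3 is perfect, so the longest perfect 3' overlap is 3.

Longest perfect overlap: 3 complementary base pairs; significant dimer risk (threshold 3).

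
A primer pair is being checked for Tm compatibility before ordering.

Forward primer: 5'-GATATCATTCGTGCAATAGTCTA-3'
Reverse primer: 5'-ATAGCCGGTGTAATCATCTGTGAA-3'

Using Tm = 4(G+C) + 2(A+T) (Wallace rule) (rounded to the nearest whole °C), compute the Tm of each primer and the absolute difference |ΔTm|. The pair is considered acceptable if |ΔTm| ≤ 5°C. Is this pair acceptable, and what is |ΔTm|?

Forward: A=7 T=8 G=4 C=4 → Tm = 2·15 + 4·8 = 62°C.
Reverse: A=7 T=7 G=6 C=4 → Tm = 2·14 + 4·10 = 68°C.
|ΔTm| = |62 − 68| = 6°C, > 5°C.

|ΔTm| = 6°C; the pair is not acceptable.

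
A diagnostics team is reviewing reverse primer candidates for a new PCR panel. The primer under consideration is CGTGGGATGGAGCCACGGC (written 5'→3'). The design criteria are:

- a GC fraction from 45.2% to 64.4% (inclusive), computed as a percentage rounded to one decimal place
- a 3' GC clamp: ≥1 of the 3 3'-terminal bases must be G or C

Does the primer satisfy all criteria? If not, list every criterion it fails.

Base counts: A=3, T=2, G=9, C=5 (length 19).
GC content: GC 14/19 = 73.7%, outside 45.2–64.4% ✗
GC clamp: 3' end GGC has 3 G/C ✓

Fails: GC content.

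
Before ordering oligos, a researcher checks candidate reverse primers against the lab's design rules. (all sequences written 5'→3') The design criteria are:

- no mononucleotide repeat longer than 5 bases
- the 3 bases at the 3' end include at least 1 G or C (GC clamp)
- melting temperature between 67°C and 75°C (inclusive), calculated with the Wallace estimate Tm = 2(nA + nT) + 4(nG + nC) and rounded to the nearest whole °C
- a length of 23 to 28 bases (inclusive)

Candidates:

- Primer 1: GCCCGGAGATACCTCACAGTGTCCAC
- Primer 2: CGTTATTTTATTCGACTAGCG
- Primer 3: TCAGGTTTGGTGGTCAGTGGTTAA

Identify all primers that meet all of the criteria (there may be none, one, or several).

Primer 1 (26 nt, A=6 T=4 G=6 C=10): longest run = 3 ✓; 3' end CAC has 2 G/C ✓; Tm = 2·10 + 4·16 = 84°C, outside 67–75°C ✗; length 26 ✓ — fails.
Primer 2 (21 nt, A=4 T=9 G=4 C=4): longest run = 4 ✓; 3' end GCG has 3 G/C ✓; Tm = 2·13 + 4·8 = 58°C, outside 67–75°C ✗; length 21, outside 23–28 ✗ — fails.
Primer 3 (24 nt, A=4 T=9 G=9 C=2): longest run = 3 ✓; 3' end TAA has 0 G/C, need ≥1 ✗; Tm = 2·13 + 4·11 = 70°C ✓; length 24 ✓ — fails.

None of the candidates satisfy all criteria.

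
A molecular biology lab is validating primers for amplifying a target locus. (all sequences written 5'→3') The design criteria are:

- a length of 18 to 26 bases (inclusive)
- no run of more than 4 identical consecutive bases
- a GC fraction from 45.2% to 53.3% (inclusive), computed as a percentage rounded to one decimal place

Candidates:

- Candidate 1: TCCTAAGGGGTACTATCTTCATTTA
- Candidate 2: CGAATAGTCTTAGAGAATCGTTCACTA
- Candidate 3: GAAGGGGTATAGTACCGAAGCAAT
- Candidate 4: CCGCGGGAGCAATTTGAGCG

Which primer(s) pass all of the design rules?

Candidate 3 only.

Candidate 1 (25 nt, A=6 T=10 G=4 C=5): length 25 ✓; longest run = 4 ✓; GC 9/25 = 36.0%, outside 45.2–53.3% ✗ — fails.
Candidate 2 (27 nt, A=9 T=8 G=5 C=5): length 27, outside 18–26 ✗; longest run = 2 ✓; GC 10/27 = 37.0%, outside 45.2–53.3% ✗ — fails.
Candidate 3 (24 nt, A=9 T=4 G=8 C=3): length 24 ✓; longest run = 4 ✓; GC 11/24 = 45.8% ✓ — passes.
Candidate 4 (20 nt, A=4 T=3 G=8 C=5): length 20 ✓; longest run = 3 ✓; GC 13/20 = 65.0%, outside 45.2–53.3% ✗ — fails.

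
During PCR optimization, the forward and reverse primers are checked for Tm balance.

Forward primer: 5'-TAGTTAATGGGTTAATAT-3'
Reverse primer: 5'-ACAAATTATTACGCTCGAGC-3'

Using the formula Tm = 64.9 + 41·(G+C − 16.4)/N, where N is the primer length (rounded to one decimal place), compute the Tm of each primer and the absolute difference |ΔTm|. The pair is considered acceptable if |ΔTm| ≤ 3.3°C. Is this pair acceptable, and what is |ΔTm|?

|ΔTm| = 11.0°C; the pair is not acceptable.

Forward: G+C = 4, N = 18 → Tm = 64.9 + 41·(4 − 16.4)/18 = 36.7°C.
Reverse: G+C = 8, N = 20 → Tm = 64.9 + 41·(8 − 16.4)/20 = 47.7°C.
|ΔTm| = |36.7 − 47.7| = 11.0°C, > 3.3°C.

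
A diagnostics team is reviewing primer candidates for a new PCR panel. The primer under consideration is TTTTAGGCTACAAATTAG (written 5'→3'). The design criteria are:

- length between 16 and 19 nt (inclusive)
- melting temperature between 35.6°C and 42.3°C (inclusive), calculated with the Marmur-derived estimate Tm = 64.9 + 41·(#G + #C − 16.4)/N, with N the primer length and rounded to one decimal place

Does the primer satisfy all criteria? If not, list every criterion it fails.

Meets all criteria.

Base counts: A=6, T=7, G=3, C=2 (length 18).
length: length 18 ✓
Tm: Tm = 64.9 + 41·(5 − 16.4)/18 = 38.9°C ✓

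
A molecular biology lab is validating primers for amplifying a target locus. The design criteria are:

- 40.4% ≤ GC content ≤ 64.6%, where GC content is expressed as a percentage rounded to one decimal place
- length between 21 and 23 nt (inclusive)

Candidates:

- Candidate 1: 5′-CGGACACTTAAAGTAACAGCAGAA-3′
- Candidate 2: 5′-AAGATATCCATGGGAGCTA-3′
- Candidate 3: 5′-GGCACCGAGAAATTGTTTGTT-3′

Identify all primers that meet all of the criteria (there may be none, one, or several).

Candidate 1 (24 nt, A=11 T=3 G=5 C=5): GC 10/24 = 41.7% ✓; length 24, outside 21–23 ✗ — fails.
Candidate 2 (19 nt, A=7 T=4 G=5 C=3): GC 8/19 = 42.1% ✓; length 19, outside 21–23 ✗ — fails.
Candidate 3 (21 nt, A=5 T=7 G=6 C=3): GC 9/21 = 42.9% ✓; length 21 ✓ — passes.

Candidate 3 only.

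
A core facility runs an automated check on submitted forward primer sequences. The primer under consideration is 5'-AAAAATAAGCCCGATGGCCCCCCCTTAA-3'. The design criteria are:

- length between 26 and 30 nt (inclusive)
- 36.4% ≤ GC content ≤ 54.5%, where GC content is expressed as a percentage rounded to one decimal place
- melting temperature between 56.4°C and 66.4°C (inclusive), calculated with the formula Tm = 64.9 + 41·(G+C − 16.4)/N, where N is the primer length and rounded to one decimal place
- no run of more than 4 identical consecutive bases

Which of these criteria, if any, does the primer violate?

Fails: homopolymer run.

Base counts: A=10, T=4, G=4, C=10 (length 28).
length: length 28 ✓
GC content: GC 14/28 = 50.0% ✓
Tm: Tm = 64.9 + 41·(14 − 16.4)/28 = 61.4°C ✓
homopolymer run: longest run = 7, exceeds 4 ✗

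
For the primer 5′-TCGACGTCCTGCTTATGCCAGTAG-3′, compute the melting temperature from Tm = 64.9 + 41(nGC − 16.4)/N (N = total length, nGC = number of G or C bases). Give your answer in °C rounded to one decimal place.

59.1°C

Base counts: A=4, T=7, G=6, C=7; G+C = 13, N = 24.
Tm = 64.9 + 41·(13 − 16.4)/24 = 64.9 + -139.40/24 = 59.1°C.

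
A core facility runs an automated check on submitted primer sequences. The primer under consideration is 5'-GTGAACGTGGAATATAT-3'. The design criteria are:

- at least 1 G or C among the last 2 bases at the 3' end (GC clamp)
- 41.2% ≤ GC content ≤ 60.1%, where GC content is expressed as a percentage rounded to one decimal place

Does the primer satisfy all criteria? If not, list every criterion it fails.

Fails: GC clamp, GC content.

Base counts: A=6, T=5, G=5, C=1 (length 17).
GC clamp: 3' end AT has 0 G/C, need ≥1 ✗
GC content: GC 6/17 = 35.3%, outside 41.2–60.1% ✗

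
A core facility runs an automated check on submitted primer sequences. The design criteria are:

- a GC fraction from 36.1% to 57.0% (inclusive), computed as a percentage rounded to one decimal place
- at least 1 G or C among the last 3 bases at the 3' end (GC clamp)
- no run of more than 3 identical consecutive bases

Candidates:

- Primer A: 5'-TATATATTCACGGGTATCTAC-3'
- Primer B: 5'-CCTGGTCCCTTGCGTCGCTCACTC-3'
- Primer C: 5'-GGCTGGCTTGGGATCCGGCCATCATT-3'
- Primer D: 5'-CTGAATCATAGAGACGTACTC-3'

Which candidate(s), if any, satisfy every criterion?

Primer D only.

Primer A (21 nt, A=6 T=8 G=3 C=4): GC 7/21 = 33.3%, outside 36.1–57.0% ✗; 3' end TAC has 1 G/C ✓; longest run = 3 ✓ — fails.
Primer B (24 nt, A=1 T=7 G=5 C=11): GC 16/24 = 66.7%, outside 36.1–57.0% ✗; 3' end CTC has 2 G/C ✓; longest run = 3 ✓ — fails.
Primer C (26 nt, A=3 T=7 G=9 C=7): GC 16/26 = 61.5%, outside 36.1–57.0% ✗; 3' end ATT has 0 G/C, need ≥1 ✗; longest run = 3 ✓ — fails.
Primer D (21 nt, A=7 T=5 G=4 C=5): GC 9/21 = 42.9% ✓; 3' end CTC has 2 G/C ✓; longest run = 2 ✓ — passes.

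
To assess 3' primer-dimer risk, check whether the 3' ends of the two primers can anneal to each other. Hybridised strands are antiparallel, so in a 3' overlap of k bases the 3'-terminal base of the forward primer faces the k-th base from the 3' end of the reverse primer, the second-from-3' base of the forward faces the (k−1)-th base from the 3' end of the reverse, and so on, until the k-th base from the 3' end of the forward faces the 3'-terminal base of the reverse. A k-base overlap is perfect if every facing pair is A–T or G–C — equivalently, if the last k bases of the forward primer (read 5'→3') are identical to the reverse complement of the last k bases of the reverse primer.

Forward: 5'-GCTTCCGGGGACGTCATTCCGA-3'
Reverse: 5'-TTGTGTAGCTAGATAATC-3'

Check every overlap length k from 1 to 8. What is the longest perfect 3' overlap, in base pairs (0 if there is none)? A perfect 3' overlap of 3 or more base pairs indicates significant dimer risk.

Longest perfect overlap: 2 complementary base pairs; below the dimer-risk threshold (threshold 3).

Last 8 bases (5'→3') — forward …CATTCCGA, reverse …AGATAATC.
Reverse complement of the reverse primer's last 8 bases: GATTATCT; its first k bases are the reverse complement of the reverse primer's last k bases, so a perfect k-base overlap needs the forward primer's last k bases to equal them.
Comparing (forward last k vs required): k=1: A vs G ✗; k=2: GA vs GA ✓; k=3: CGA vs GAT ✗; k=4: CCGA vs GATT ✗; k=5: TCCGA vs GATTA ✗; k=6: TTCCGA vs GATTAT ✗; k=7: ATTCCGA vs GATTATC ✗; k=8: CATTCCGA vs GATTATCT ✗.
Only k = 2 is perfect, so the longest perfect 3' overlap is 2.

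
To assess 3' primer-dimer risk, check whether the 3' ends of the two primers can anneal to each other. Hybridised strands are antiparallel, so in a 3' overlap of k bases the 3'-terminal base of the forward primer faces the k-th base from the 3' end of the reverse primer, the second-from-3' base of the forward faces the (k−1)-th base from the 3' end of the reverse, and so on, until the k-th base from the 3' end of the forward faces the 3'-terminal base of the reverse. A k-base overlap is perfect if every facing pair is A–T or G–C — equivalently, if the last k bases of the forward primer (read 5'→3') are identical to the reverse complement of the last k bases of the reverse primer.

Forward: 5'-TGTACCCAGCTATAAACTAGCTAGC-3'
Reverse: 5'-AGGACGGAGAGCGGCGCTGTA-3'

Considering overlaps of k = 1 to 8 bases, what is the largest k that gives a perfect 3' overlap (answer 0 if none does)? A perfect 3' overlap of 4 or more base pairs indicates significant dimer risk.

Longest perfect overlap: 0 complementary base pairs; below the dimer-risk threshold (threshold 4).

Last 8 bases (5'→3') — forward …TAGCTAGC, reverse …GCGCTGTA.
Reverse complement of the reverse primer's last 8 bases: TACAGCGC; its first k bases are the reverse complement of the reverse primer's last k bases, so a perfect k-base overlap needs the forward primer's last k bases to equal them.
Comparing (forward last k vs required): k=1: C vs T ✗; k=2: GC vs TA ✗; k=3: AGC vs TAC ✗; k=4: TAGC vs TACA ✗; k=5: CTAGC vs TACAG ✗; k=6: GCTAGC vs TACAGC ✗; k=7: AGCTAGC vs TACAGCG ✗; k=8: TAGCTAGC vs TACAGCGC ✗.
No overlap length from 1 to 8 is perfect, so the longest perfect 3' overlap is 0.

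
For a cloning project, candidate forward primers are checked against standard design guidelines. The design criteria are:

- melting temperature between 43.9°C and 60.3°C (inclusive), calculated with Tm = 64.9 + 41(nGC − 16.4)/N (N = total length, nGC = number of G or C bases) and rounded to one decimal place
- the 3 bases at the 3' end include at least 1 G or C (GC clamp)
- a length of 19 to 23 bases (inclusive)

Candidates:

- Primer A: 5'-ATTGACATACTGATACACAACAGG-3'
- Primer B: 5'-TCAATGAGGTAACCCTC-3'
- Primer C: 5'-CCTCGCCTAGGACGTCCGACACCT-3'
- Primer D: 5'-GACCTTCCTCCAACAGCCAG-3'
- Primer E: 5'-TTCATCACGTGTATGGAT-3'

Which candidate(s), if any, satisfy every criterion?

Primer A (24 nt, A=10 T=5 G=4 C=5): Tm = 64.9 + 41·(9 − 16.4)/24 = 52.3°C ✓; 3' end AGG has 2 G/C ✓; length 24, outside 19–23 ✗ — fails.
Primer B (17 nt, A=5 T=4 G=3 C=5): Tm = 64.9 + 41·(8 − 16.4)/17 = 44.6°C ✓; 3' end CTC has 2 G/C ✓; length 17, outside 19–23 ✗ — fails.
Primer C (24 nt, A=4 T=4 G=5 C=11): Tm = 64.9 + 41·(16 − 16.4)/24 = 64.2°C, outside 43.9–60.3°C ✗; 3' end CCT has 2 G/C ✓; length 24, outside 19–23 ✗ — fails.
Primer D (20 nt, A=5 T=3 G=3 C=9): Tm = 64.9 + 41·(12 − 16.4)/20 = 55.9°C ✓; 3' end CAG has 2 G/C ✓; length 20 ✓ — passes.
Primer E (18 nt, A=4 T=7 G=4 C=3): Tm = 64.9 + 41·(7 − 16.4)/18 = 43.5°C, outside 43.9–60.3°C ✗; 3' end GAT has 1 G/C ✓; length 18, outside 19–23 ✗ — fails.

Primer D only.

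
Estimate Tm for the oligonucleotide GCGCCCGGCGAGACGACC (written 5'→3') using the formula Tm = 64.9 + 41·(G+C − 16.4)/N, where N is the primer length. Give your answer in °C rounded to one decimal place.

Base counts: A=3, T=0, G=7, C=8; G+C = 15, N = 18.
Tm = 64.9 + 41·(15 − 16.4)/18 = 64.9 + -57.40/18 = 61.7°C.

61.7°C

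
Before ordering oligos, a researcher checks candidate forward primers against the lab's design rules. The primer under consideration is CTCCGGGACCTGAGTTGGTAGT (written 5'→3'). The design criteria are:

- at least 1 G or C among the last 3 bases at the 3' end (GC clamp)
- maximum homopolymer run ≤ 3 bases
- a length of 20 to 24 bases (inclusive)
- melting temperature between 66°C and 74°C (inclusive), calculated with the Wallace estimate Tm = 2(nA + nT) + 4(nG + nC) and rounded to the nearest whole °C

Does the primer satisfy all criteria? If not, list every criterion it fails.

Meets all criteria.

Base counts: A=3, T=6, G=8, C=5 (length 22).
GC clamp: 3' end AGT has 1 G/C ✓
homopolymer run: longest run = 3 ✓
length: length 22 ✓
Tm: Tm = 2·9 + 4·13 = 70°C ✓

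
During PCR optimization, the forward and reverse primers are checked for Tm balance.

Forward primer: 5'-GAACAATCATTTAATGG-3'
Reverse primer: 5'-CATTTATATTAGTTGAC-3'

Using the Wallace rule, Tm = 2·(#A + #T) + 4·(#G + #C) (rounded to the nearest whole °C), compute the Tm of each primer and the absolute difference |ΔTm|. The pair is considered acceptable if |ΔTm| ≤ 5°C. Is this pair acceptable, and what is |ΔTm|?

Forward: A=7 T=5 G=3 C=2 → Tm = 2·12 + 4·5 = 44°C.
Reverse: A=5 T=8 G=2 C=2 → Tm = 2·13 + 4·4 = 42°C.
|ΔTm| = |44 − 42| = 2°C, ≤ 5°C.

|ΔTm| = 2°C; the pair is acceptable.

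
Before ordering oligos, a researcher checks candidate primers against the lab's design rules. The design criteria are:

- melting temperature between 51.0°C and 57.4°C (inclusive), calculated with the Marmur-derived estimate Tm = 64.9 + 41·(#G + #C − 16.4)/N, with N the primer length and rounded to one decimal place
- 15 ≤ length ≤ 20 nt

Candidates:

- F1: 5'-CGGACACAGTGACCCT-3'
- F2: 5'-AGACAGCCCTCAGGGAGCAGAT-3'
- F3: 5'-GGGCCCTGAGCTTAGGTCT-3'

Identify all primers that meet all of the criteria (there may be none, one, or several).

F3 only.

F1 (16 nt, A=4 T=2 G=4 C=6): Tm = 64.9 + 41·(10 − 16.4)/16 = 48.5°C, outside 51.0–57.4°C ✗; length 16 ✓ — fails.
F2 (22 nt, A=7 T=2 G=7 C=6): Tm = 64.9 + 41·(13 − 16.4)/22 = 58.6°C, outside 51.0–57.4°C ✗; length 22, outside 15–20 ✗ — fails.
F3 (19 nt, A=2 T=5 G=7 C=5): Tm = 64.9 + 41·(12 − 16.4)/19 = 55.4°C ✓; length 19 ✓ — passes.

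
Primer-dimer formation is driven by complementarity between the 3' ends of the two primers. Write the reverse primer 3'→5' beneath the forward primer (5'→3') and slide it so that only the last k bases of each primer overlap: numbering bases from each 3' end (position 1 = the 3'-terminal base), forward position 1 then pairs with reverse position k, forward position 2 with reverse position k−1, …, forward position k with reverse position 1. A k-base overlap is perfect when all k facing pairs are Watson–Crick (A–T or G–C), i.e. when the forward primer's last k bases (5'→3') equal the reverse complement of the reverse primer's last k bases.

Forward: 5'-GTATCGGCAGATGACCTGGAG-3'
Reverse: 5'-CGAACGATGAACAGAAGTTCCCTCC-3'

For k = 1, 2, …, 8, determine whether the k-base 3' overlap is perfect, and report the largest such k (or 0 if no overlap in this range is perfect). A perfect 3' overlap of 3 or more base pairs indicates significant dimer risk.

Longest perfect overlap: 4 complementary base pairs; significant dimer risk (threshold 3).

Last 8 bases (5'→3') — forward …ACCTGGAG, reverse …TTCCCTCC.
Reverse complement of the reverse primer's last 8 bases: GGAGGGAA; its first k bases are the reverse complement of the reverse primer's last k bases, so a perfect k-base overlap needs the forward primer's last k bases to equal them.
Comparing (forward last k vs required): k=1: G vs G ✓; k=2: AG vs GG ✗; k=3: GAG vs GGA ✗; k=4: GGAG vs GGAG ✓; k=5: TGGAG vs GGAGG ✗; k=6: CTGGAG vs GGAGGG ✗; k=7: CCTGGAG vs GGAGGGA ✗; k=8: ACCTGGAG vs GGAGGGAA ✗.
Perfect overlaps at k = 1, 4; the largest is 4.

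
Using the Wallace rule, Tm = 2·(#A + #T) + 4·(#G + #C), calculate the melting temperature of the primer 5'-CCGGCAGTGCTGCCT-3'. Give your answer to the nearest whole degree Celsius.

52°C

Base counts: A=1, T=3, G=5, C=6 (length 15).
Tm = 2·(1+3) + 4·(5+6) = 2·4 + 4·11 = 8 + 44 = 52°C.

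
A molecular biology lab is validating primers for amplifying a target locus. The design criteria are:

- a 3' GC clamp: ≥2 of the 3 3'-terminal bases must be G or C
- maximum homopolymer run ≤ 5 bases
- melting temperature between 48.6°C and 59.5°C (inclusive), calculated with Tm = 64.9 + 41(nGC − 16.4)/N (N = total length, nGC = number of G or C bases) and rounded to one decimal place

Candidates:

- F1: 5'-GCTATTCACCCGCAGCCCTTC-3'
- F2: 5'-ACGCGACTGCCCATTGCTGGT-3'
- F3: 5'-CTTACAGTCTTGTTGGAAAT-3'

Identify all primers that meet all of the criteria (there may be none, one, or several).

F2 only.

F1 (21 nt, A=3 T=5 G=3 C=10): 3' end TTC has 1 G/C, need ≥2 ✗; longest run = 3 ✓; Tm = 64.9 + 41·(13 − 16.4)/21 = 58.3°C ✓ — fails.
F2 (21 nt, A=3 T=5 G=6 C=7): 3' end GGT has 2 G/C ✓; longest run = 3 ✓; Tm = 64.9 + 41·(13 − 16.4)/21 = 58.3°C ✓ — passes.
F3 (20 nt, A=5 T=8 G=4 C=3): 3' end AAT has 0 G/C, need ≥2 ✗; longest run = 3 ✓; Tm = 64.9 + 41·(7 − 16.4)/20 = 45.6°C, outside 48.6–59.5°C ✗ — fails.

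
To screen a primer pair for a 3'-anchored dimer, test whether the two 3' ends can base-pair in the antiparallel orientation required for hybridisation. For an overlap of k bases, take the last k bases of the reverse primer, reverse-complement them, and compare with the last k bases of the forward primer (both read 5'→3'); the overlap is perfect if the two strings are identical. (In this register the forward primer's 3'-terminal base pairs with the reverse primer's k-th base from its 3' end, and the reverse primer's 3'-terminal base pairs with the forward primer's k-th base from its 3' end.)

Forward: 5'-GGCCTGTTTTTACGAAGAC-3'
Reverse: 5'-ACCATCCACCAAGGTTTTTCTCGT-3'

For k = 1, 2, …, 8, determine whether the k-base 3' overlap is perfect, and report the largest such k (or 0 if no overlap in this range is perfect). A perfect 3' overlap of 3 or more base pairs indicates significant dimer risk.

Longest perfect overlap: 2 complementary base pairs; below the dimer-risk threshold (threshold 3).

Last 8 bases (5'→3') — forward …ACGAAGAC, reverse …TTTCTCGT.
Reverse complement of the reverse primer's last 8 bases: ACGAGAAA; its first k bases are the reverse complement of the reverse primer's last k bases, so a perfect k-base overlap needs the forward primer's last k bases to equal them.
Comparing (forward last k vs required): k=1: C vs A ✗; k=2: AC vs AC ✓; k=3: GAC vs ACG ✗; k=4: AGAC vs ACGA ✗; k=5: AAGAC vs ACGAG ✗; k=6: GAAGAC vs ACGAGA ✗; k=7: CGAAGAC vs ACGAGAA ✗; k=8: ACGAAGAC vs ACGAGAAA ✗.
Only k = 2 is perfect, so the longest perfect 3' overlap is 2.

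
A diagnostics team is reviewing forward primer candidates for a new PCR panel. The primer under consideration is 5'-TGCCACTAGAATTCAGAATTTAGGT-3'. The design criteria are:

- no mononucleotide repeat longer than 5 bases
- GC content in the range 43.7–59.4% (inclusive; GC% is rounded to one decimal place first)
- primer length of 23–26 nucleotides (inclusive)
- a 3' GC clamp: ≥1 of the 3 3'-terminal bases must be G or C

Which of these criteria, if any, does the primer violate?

Fails: GC content.

Base counts: A=8, T=8, G=5, C=4 (length 25).
homopolymer run: longest run = 3 ✓
GC content: GC 9/25 = 36.0%, outside 43.7–59.4% ✗
length: length 25 ✓
GC clamp: 3' end GGT has 2 G/C ✓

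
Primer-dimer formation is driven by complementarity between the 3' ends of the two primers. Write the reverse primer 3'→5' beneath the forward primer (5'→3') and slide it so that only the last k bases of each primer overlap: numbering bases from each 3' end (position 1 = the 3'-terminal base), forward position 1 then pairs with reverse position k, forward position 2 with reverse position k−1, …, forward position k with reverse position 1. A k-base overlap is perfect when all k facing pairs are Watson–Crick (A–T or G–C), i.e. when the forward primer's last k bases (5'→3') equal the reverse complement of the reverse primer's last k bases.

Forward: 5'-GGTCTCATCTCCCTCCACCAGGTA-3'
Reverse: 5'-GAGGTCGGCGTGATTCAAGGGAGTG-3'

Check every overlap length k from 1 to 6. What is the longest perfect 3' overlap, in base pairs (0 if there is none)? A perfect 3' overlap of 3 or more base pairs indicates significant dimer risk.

Longest perfect overlap: 0 complementary base pairs; below the dimer-risk threshold (threshold 3).

Last 6 bases (5'→3') — forward …CAGGTA, reverse …GGAGTG.
Reverse complement of the reverse primer's last 6 bases: CACTCC; its first k bases are the reverse complement of the reverse primer's last k bases, so a perfect k-base overlap needs the forward primer's last k bases to equal them.
Comparing (forward last k vs required): k=1: A vs C ✗; k=2: TA vs CA ✗; k=3: GTA vs CAC ✗; k=4: GGTA vs CACT ✗; k=5: AGGTA vs CACTC ✗; k=6: CAGGTA vs CACTCC ✗.
No overlap length from 1 to 6 is perfect, so the longest perfect 3' overlap is 0.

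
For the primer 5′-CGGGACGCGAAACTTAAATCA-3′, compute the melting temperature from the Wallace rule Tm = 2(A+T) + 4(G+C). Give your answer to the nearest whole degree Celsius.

Base counts: A=8, T=3, G=5, C=5 (length 21).
Tm = 2·(8+3) + 4·(5+5) = 2·11 + 4·10 = 22 + 40 = 62°C.

62°C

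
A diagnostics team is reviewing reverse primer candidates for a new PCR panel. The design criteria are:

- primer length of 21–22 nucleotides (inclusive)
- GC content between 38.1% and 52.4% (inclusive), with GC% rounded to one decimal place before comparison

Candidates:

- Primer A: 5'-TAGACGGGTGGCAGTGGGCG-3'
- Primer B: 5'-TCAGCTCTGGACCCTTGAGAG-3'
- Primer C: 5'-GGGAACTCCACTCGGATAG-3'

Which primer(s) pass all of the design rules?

Primer A (20 nt, A=3 T=3 G=11 C=3): length 20, outside 21–22 ✗; GC 14/20 = 70.0%, outside 38.1–52.4% ✗ — fails.
Primer B (21 nt, A=4 T=5 G=6 C=6): length 21 ✓; GC 12/21 = 57.1%, outside 38.1–52.4% ✗ — fails.
Primer C (19 nt, A=5 T=3 G=6 C=5): length 19, outside 21–22 ✗; GC 11/19 = 57.9%, outside 38.1–52.4% ✗ — fails.

None of the candidates satisfy all criteria.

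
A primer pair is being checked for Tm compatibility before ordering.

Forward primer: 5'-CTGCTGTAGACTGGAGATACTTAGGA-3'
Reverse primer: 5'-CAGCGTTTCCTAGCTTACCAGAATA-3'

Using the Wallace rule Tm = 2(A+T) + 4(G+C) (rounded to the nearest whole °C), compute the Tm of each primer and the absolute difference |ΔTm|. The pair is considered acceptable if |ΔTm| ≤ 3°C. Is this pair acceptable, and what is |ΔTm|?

Forward: A=7 T=7 G=8 C=4 → Tm = 2·14 + 4·12 = 76°C.
Reverse: A=7 T=7 G=4 C=7 → Tm = 2·14 + 4·11 = 72°C.
|ΔTm| = |76 − 72| = 4°C, > 3°C.

|ΔTm| = 4°C; the pair is not acceptable.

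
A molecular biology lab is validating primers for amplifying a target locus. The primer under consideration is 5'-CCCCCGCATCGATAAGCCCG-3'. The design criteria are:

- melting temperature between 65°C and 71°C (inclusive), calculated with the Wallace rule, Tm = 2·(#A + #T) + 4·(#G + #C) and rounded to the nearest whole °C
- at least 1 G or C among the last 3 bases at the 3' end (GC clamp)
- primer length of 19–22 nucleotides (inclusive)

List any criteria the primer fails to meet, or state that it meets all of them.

Base counts: A=4, T=2, G=4, C=10 (length 20).
Tm: Tm = 2·6 + 4·14 = 68°C ✓
GC clamp: 3' end CCG has 3 G/C ✓
length: length 20 ✓

Meets all criteria.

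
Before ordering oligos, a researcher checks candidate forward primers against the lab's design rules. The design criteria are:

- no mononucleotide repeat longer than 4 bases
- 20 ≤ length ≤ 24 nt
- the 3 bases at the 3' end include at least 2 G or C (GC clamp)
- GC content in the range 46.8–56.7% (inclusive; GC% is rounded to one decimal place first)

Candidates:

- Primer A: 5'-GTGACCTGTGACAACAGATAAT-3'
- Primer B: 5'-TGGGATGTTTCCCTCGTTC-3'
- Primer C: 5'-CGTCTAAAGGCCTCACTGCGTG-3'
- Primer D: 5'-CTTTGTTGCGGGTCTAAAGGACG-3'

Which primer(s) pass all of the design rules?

Primer A (22 nt, A=8 T=5 G=5 C=4): longest run = 2 ✓; length 22 ✓; 3' end AAT has 0 G/C, need ≥2 ✗; GC 9/22 = 40.9%, outside 46.8–56.7% ✗ — fails.
Primer B (19 nt, A=1 T=8 G=5 C=5): longest run = 3 ✓; length 19, outside 20–24 ✗; 3' end TTC has 1 G/C, need ≥2 ✗; GC 10/19 = 52.6% ✓ — fails.
Primer C (22 nt, A=4 T=5 G=6 C=7): longest run = 3 ✓; length 22 ✓; 3' end GTG has 2 G/C ✓; GC 13/22 = 59.1%, outside 46.8–56.7% ✗ — fails.
Primer D (23 nt, A=4 T=7 G=8 C=4): longest run = 3 ✓; length 23 ✓; 3' end ACG has 2 G/C ✓; GC 12/23 = 52.2% ✓ — passes.

Primer D only.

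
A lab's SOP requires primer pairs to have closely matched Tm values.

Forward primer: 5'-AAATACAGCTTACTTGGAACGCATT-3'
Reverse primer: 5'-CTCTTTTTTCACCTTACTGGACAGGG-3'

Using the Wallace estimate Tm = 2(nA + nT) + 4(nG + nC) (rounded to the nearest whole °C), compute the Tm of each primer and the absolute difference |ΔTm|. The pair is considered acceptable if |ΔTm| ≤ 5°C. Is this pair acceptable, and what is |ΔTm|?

|ΔTm| = 8°C; the pair is not acceptable.

Forward: A=9 T=7 G=4 C=5 → Tm = 2·16 + 4·9 = 68°C.
Reverse: A=4 T=10 G=5 C=7 → Tm = 2·14 + 4·12 = 76°C.
|ΔTm| = |68 − 76| = 8°C, > 5°C.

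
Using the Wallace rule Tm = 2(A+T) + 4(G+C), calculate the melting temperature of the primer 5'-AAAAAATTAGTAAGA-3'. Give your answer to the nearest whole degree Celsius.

34°C

Base counts: A=10, T=3, G=2, C=0 (length 15).
Tm = 2·(10+3) + 4·(2+0) = 2·13 + 4·2 = 26 + 8 = 34°C.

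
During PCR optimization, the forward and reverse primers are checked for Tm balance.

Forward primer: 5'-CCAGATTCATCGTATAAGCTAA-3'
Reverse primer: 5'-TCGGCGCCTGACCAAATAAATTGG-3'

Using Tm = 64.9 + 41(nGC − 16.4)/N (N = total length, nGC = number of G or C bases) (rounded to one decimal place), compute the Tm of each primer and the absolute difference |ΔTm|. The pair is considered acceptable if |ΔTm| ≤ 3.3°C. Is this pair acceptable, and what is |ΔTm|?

Forward: G+C = 8, N = 22 → Tm = 64.9 + 41·(8 − 16.4)/22 = 49.2°C.
Reverse: G+C = 12, N = 24 → Tm = 64.9 + 41·(12 − 16.4)/24 = 57.4°C.
|ΔTm| = |49.2 − 57.4| = 8.2°C, > 3.3°C.

|ΔTm| = 8.2°C; the pair is not acceptable.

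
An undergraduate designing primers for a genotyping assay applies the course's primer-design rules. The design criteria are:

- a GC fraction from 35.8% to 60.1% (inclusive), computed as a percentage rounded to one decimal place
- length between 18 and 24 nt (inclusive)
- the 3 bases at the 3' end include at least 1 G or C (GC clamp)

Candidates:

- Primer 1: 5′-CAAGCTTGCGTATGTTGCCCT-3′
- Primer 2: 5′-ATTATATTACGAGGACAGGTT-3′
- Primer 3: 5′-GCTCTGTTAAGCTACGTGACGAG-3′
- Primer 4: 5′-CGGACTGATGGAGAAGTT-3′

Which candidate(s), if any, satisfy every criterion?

Primer 1 (21 nt, A=3 T=7 G=5 C=6): GC 11/21 = 52.4% ✓; length 21 ✓; 3' end CCT has 2 G/C ✓ — passes.
Primer 2 (21 nt, A=7 T=7 G=5 C=2): GC 7/21 = 33.3%, outside 35.8–60.1% ✗; length 21 ✓; 3' end GTT has 1 G/C ✓ — fails.
Primer 3 (23 nt, A=5 T=6 G=7 C=5): GC 12/23 = 52.2% ✓; length 23 ✓; 3' end GAG has 2 G/C ✓ — passes.
Primer 4 (18 nt, A=5 T=4 G=7 C=2): GC 9/18 = 50.0% ✓; length 18 ✓; 3' end GTT has 1 G/C ✓ — passes.

Primer 1, Primer 3 and Primer 4.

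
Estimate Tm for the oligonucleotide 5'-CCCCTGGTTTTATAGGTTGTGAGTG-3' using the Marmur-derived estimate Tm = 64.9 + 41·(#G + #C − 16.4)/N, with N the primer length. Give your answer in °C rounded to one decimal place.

57.7°C

Base counts: A=3, T=10, G=8, C=4; G+C = 12, N = 25.
Tm = 64.9 + 41·(12 − 16.4)/25 = 64.9 + -180.40/25 = 57.7°C.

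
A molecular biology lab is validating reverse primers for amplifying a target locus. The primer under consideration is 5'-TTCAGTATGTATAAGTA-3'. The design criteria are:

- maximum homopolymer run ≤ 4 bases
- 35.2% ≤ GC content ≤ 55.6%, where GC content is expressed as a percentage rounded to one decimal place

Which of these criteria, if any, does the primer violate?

Base counts: A=6, T=7, G=3, C=1 (length 17).
homopolymer run: longest run = 2 ✓
GC content: GC 4/17 = 23.5%, outside 35.2–55.6% ✗

Fails: GC content.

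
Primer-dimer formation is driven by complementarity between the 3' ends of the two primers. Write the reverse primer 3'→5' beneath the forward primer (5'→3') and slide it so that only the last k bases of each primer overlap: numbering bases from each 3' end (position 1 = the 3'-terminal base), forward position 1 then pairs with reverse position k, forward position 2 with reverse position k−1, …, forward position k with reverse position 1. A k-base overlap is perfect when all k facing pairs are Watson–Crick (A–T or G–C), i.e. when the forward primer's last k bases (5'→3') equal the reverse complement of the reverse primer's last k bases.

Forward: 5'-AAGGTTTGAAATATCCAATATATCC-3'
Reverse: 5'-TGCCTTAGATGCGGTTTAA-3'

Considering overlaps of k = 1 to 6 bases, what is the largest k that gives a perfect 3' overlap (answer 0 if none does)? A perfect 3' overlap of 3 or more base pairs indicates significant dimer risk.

Last 6 bases (5'→3') — forward …ATATCC, reverse …GTTTAA.
Reverse complement of the reverse primer's last 6 bases: TTAAAC; its first k bases are the reverse complement of the reverse primer's last k bases, so a perfect k-base overlap needs the forward primer's last k bases to equal them.
Comparing (forward last k vs required): k=1: C vs T ✗; k=2: CC vs TT ✗; k=3: TCC vs TTA ✗; k=4: ATCC vs TTAA ✗; k=5: TATCC vs TTAAA ✗; k=6: ATATCC vs TTAAAC ✗.
No overlap length from 1 to 6 is perfect, so the longest perfect 3' overlap is 0.

Longest perfect overlap: 0 complementary base pairs; below the dimer-risk threshold (threshold 3).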